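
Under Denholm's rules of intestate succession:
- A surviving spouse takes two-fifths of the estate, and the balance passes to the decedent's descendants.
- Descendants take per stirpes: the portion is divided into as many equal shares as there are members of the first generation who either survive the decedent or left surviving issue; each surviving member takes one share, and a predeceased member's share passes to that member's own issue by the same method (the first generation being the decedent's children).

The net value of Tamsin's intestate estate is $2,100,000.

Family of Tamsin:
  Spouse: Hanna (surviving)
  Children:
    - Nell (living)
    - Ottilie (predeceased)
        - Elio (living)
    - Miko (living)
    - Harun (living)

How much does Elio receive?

Elio receives $315,000.

Hanna takes two-fifths of $2,100,000 = $840,000. The remaining $1,260,000 passes to the descendants.
The descendants' portion ($1,260,000) is divided into 4 shares of $315,000: Nell, Miko, and Harun each take $315,000; Ottilie's $315,000 share passes to Ottilie's issue.
Ottilie's share ($315,000) passes entirely to Elio.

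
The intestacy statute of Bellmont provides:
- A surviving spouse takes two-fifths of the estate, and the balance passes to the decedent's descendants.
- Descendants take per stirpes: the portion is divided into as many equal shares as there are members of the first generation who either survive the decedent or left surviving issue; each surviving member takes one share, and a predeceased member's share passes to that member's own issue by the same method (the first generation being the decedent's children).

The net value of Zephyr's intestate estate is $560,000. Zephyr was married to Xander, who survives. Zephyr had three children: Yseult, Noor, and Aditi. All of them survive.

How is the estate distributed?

Xander: $224,000; Yseult: $112,000; Noor: $112,000; Aditi: $112,000

Xander takes two-fifths of $560,000 = $224,000. The remaining $336,000 passes to the descendants.
The descendants' portion ($336,000) is divided into 3 shares of $112,000: Yseult, Noor, and Aditi each take $112,000.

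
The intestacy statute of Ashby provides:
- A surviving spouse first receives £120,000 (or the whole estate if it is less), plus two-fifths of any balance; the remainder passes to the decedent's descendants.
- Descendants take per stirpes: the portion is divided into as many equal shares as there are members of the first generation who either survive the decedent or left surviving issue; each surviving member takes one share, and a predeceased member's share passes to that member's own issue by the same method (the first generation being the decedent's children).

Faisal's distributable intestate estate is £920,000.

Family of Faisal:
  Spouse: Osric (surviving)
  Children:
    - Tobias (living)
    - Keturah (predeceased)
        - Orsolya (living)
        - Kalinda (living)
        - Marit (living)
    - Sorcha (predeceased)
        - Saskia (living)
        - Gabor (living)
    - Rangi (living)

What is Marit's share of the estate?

Osric first takes £120,000, leaving a balance of £800,000. Osric then takes two-fifths of the balance (£320,000), for a total of £440,000. The remaining £480,000 passes to the descendants.
The descendants' portion (£480,000) is divided into 4 shares of £120,000: Tobias and Rangi each take £120,000; Keturah's £120,000 share passes to Keturah's issue; Sorcha's £120,000 share passes to Sorcha's issue.
Keturah's share (£120,000) is divided into 3 shares of £40,000: Orsolya, Kalinda, and Marit each take £40,000.
Sorcha's share (£120,000) is divided into 2 shares of £60,000: Saskia and Gabor each take £60,000.

Marit receives £40,000.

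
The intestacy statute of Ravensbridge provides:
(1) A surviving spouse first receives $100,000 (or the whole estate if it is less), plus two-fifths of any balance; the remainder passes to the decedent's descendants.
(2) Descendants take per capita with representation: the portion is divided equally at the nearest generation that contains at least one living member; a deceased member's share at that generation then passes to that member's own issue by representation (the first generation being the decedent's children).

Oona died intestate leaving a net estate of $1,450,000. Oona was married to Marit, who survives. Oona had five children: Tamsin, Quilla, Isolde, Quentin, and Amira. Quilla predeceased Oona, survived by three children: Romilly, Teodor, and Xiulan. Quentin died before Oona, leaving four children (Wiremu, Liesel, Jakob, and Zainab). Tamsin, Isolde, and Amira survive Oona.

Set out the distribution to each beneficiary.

Marit first takes $100,000, leaving a balance of $1,350,000. Marit then takes two-fifths of the balance ($540,000), for a total of $640,000. The remaining $810,000 passes to the descendants.
The descendants' portion ($810,000) is divided into 5 shares of $162,000: Tamsin, Isolde, and Amira each take $162,000; Quilla's $162,000 share passes to Quilla's issue; Quentin's $162,000 share passes to Quentin's issue.
Quilla's share ($162,000) is divided into 3 shares of $54,000: Romilly, Teodor, and Xiulan each take $54,000.
Quentin's share ($162,000) is divided into 4 shares of $40,500: Wiremu, Liesel, Jakob, and Zainab each take $40,500.

Marit: $640,000; Tamsin: $162,000; Romilly: $54,000; Teodor: $54,000; Xiulan: $54,000; Isolde: $162,000; Wiremu: $40,500; Liesel: $40,500; Jakob: $40,500; Zainab: $40,500; Amira: $162,000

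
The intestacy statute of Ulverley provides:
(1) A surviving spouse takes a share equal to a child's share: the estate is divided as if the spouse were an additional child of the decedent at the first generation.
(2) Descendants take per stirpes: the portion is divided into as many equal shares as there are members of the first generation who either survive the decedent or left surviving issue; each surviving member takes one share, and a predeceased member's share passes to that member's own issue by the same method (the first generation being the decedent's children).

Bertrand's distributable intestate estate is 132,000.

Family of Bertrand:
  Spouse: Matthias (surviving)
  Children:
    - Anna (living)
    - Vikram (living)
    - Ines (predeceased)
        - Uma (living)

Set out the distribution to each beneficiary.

Matthias: 33,000; Anna: 33,000; Vikram: 33,000; Uma: 33,000

The spouse counts as an additional share at the children's level, so there are 4 primary shares of 33,000. Matthias takes one such share (33,000).
The children's combined portion (99,000) is divided into 3 shares of 33,000: Anna and Vikram each take 33,000; Ines's 33,000 share passes to Ines's issue.
Ines's share (33,000) passes entirely to Uma.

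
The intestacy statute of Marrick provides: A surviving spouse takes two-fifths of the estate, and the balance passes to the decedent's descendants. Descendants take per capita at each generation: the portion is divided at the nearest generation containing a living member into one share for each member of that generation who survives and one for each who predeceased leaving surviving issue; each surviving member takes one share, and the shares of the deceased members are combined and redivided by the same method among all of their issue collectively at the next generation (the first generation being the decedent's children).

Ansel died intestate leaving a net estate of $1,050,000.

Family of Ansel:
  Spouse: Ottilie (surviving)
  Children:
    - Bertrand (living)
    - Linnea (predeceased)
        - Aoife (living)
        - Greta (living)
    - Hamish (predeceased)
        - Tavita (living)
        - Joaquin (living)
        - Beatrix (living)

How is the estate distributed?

Ottilie: $420,000; Bertrand: $210,000; Aoife: $84,000; Greta: $84,000; Tavita: $84,000; Joaquin: $84,000; Beatrix: $84,000

Ottilie takes two-fifths of $1,050,000 = $420,000. The remaining $630,000 passes to the descendants.
The descendants' portion ($630,000) is divided at the children's generation into 3 shares of $210,000. Bertrand takes $210,000. The 2 shares of the deceased (Linnea and Hamish) are combined into a pool of $420,000.
That pool ($420,000) is divided at the grandchildren's generation equally among Aoife, Greta, Tavita, Joaquin, and Beatrix: $84,000 each.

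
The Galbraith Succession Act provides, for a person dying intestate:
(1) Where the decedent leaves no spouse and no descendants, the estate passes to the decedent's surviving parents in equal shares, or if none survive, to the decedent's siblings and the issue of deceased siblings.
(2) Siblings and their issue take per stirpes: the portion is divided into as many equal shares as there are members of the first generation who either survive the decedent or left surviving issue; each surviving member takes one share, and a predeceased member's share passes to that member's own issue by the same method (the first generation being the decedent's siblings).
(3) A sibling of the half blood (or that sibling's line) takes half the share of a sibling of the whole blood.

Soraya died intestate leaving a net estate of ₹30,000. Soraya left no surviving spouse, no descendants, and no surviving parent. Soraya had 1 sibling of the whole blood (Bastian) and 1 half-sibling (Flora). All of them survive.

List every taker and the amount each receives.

The entire ₹30,000 passes to the siblings and their issue.
Counting each half-blood sibling's line as half a unit, there are 3/2 units in ₹30,000, so one unit is ₹20,000. Whole-blood lines (Bastian) take ₹20,000 each; half-blood lines (Flora) take ₹10,000 each.

Flora: ₹10,000; Bastian: ₹20,000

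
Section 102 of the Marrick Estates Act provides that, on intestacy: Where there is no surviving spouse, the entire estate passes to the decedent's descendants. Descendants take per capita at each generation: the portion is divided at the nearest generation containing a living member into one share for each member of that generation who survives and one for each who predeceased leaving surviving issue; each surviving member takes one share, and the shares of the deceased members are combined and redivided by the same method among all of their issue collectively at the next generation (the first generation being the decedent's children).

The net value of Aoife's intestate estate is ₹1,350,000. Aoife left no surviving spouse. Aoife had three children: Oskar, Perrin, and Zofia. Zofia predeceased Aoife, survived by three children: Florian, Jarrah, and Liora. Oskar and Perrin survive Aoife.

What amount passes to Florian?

The entire ₹1,350,000 passes to the descendants.
That amount (₹1,350,000) is divided at the children's generation into 3 shares of ₹450,000. Oskar and Perrin each take ₹450,000. The remaining share for the deceased Zofia (₹450,000) is carried to the next generation.
That pool (₹450,000) is divided at the grandchildren's generation equally among Florian, Jarrah, and Liora: ₹150,000 each.

Florian receives ₹150,000.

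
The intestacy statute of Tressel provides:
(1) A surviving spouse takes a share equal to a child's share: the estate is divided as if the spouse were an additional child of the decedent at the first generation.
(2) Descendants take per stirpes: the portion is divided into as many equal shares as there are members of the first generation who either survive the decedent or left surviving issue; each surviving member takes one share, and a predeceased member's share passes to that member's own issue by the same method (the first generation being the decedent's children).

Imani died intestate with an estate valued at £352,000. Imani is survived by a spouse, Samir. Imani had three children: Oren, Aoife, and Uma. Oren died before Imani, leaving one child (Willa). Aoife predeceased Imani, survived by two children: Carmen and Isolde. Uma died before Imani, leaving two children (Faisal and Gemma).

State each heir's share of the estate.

Samir: £88,000; Willa: £88,000; Carmen: £44,000; Isolde: £44,000; Faisal: £44,000; Gemma: £44,000

The spouse counts as an additional share at the children's level, so there are 4 primary shares of £88,000. Samir takes one such share (£88,000).
The children's combined portion (£264,000) is divided into 3 shares of £88,000: Oren's £88,000 share passes to Oren's issue; Aoife's £88,000 share passes to Aoife's issue; Uma's £88,000 share passes to Uma's issue.
Oren's share (£88,000) passes entirely to Willa.
Aoife's share (£88,000) is divided into 2 shares of £44,000: Carmen and Isolde each take £44,000.
Uma's share (£88,000) is divided into 2 shares of £44,000: Faisal and Gemma each take £44,000.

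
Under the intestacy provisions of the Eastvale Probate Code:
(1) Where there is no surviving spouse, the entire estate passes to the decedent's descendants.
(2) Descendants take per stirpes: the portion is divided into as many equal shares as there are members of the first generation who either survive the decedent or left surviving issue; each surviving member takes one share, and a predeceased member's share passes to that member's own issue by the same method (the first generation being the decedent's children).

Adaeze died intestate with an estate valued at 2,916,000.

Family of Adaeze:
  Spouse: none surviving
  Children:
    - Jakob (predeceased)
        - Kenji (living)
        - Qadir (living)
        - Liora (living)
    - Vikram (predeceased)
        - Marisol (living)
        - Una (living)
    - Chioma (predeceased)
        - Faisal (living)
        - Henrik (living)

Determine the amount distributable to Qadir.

The entire 2,916,000 passes to the descendants.
That amount (2,916,000) is divided into 3 shares of 972,000: Jakob's 972,000 share passes to Jakob's issue; Vikram's 972,000 share passes to Vikram's issue; Chioma's 972,000 share passes to Chioma's issue.
Jakob's share (972,000) is divided into 3 shares of 324,000: Kenji, Qadir, and Liora each take 324,000.
Vikram's share (972,000) is divided into 2 shares of 486,000: Marisol and Una each take 486,000.
Chioma's share (972,000) is divided into 2 shares of 486,000: Faisal and Henrik each take 486,000.

Qadir receives 324,000.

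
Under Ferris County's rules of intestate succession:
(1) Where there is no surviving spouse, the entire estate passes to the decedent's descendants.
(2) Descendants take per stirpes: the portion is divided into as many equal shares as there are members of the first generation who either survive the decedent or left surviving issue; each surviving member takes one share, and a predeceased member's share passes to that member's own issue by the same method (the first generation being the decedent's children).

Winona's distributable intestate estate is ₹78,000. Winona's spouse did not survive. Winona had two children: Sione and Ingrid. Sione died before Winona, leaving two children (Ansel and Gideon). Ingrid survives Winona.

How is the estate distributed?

Ansel: ₹19,500; Gideon: ₹19,500; Ingrid: ₹39,000

The entire ₹78,000 passes to the descendants.
That amount (₹78,000) is divided into 2 shares of ₹39,000: Ingrid takes ₹39,000; Sione's ₹39,000 share passes to Sione's issue.
Sione's share (₹39,000) is divided into 2 shares of ₹19,500: Ansel and Gideon each take ₹19,500.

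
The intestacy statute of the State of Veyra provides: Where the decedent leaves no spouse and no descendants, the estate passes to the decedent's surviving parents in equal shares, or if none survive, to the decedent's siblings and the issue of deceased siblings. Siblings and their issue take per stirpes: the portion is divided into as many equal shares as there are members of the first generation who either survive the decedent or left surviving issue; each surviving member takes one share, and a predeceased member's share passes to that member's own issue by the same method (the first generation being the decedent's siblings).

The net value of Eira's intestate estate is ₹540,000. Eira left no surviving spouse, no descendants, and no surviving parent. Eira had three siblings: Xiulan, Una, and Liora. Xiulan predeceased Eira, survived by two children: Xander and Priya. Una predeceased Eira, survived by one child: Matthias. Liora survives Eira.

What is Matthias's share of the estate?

Matthias receives ₹180,000.

The entire ₹540,000 passes to the siblings and their issue.
That amount (₹540,000) is divided into 3 shares of ₹180,000: Liora takes ₹180,000; Xiulan's ₹180,000 share passes to Xiulan's issue; Una's ₹180,000 share passes to Una's issue.
Xiulan's share (₹180,000) is divided into 2 shares of ₹90,000: Xander and Priya each take ₹90,000.
Una's share (₹180,000) passes entirely to Matthias.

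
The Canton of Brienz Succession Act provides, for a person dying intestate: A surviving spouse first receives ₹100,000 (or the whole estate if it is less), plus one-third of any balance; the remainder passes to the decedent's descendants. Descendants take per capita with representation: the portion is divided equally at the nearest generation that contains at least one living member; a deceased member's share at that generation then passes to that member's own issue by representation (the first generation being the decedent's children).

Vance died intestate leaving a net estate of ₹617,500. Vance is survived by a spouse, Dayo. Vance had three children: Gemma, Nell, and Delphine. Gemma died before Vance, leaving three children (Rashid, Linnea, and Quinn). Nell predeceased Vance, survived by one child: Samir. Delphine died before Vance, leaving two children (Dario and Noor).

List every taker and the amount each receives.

Dayo first takes ₹100,000, leaving a balance of ₹517,500. Dayo then takes one-third of the balance (₹172,500), for a total of ₹272,500. The remaining ₹345,000 passes to the descendants.
No child survives, so the initial division is made at the grandchildren's generation.
The descendants' portion (₹345,000) is divided into 6 shares of ₹57,500: Rashid, Linnea, Quinn, Samir, Dario, and Noor each take ₹57,500.

Dayo: ₹272,500; Rashid: ₹57,500; Linnea: ₹57,500; Quinn: ₹57,500; Samir: ₹57,500; Dario: ₹57,500; Noor: ₹57,500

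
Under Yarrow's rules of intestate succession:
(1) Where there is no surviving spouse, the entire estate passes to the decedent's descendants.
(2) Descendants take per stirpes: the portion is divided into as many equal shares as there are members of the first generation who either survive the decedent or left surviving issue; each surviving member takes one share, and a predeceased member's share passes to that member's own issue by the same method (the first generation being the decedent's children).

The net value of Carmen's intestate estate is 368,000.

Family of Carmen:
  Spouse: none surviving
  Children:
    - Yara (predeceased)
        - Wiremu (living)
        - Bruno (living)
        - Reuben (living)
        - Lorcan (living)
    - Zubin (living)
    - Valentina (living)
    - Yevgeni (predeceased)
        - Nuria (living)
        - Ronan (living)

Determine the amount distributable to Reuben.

The entire 368,000 passes to the descendants.
That amount (368,000) is divided into 4 shares of 92,000: Zubin and Valentina each take 92,000; Yara's 92,000 share passes to Yara's issue; Yevgeni's 92,000 share passes to Yevgeni's issue.
Yara's share (92,000) is divided into 4 shares of 23,000: Wiremu, Bruno, Reuben, and Lorcan each take 23,000.
Yevgeni's share (92,000) is divided into 2 shares of 46,000: Nuria and Ronan each take 46,000.

Reuben receives 23,000.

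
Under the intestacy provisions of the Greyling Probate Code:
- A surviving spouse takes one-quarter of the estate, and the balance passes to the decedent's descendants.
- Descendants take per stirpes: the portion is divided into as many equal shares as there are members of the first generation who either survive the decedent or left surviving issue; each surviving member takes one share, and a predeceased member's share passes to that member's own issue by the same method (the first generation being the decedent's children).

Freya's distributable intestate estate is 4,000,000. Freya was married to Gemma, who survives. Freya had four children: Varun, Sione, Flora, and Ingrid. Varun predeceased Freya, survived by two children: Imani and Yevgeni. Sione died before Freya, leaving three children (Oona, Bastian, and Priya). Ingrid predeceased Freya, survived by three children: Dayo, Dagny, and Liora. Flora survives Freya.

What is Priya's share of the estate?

Priya receives 250,000.

Gemma takes one-quarter of 4,000,000 = 1,000,000. The remaining 3,000,000 passes to the descendants.
The descendants' portion (3,000,000) is divided into 4 shares of 750,000: Flora takes 750,000; Varun's 750,000 share passes to Varun's issue; Sione's 750,000 share passes to Sione's issue; Ingrid's 750,000 share passes to Ingrid's issue.
Varun's share (750,000) is divided into 2 shares of 375,000: Imani and Yevgeni each take 375,000.
Sione's share (750,000) is divided into 3 shares of 250,000: Oona, Bastian, and Priya each take 250,000.
Ingrid's share (750,000) is divided into 3 shares of 250,000: Dayo, Dagny, and Liora each take 250,000.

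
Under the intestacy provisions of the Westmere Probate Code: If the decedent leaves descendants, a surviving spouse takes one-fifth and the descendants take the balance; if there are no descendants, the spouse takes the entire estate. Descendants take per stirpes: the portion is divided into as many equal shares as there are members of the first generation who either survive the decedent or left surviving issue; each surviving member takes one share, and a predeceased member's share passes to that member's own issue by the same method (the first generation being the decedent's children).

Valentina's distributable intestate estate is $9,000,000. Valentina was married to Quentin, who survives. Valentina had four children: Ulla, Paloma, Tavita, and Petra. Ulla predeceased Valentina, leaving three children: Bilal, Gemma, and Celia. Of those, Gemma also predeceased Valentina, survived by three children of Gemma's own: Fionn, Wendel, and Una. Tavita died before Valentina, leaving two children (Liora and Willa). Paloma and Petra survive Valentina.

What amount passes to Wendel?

Wendel receives $200,000.

Quentin takes one-fifth of $9,000,000 = $1,800,000. The remaining $7,200,000 passes to the descendants.
The descendants' portion ($7,200,000) is divided into 4 shares of $1,800,000: Paloma and Petra each take $1,800,000; Ulla's $1,800,000 share passes to Ulla's issue; Tavita's $1,800,000 share passes to Tavita's issue.
Ulla's share ($1,800,000) is divided into 3 shares of $600,000: Bilal and Celia each take $600,000; Gemma's $600,000 share passes to Gemma's issue.
Gemma's share ($600,000) is divided into 3 shares of $200,000: Fionn, Wendel, and Una each take $200,000.
Tavita's share ($1,800,000) is divided into 2 shares of $900,000: Liora and Willa each take $900,000.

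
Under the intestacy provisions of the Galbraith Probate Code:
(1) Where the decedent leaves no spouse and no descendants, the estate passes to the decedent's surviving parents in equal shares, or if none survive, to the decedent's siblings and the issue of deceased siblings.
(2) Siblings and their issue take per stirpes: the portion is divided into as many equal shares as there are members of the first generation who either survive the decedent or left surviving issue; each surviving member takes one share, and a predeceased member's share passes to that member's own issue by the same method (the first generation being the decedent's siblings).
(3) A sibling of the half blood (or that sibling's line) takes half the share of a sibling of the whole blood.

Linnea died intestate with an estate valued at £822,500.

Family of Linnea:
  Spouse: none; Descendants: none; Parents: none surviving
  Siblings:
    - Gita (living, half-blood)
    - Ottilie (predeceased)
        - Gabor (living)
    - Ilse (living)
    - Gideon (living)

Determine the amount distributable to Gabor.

The entire £822,500 passes to the siblings and their issue.
Counting each half-blood sibling's line as half a unit, there are 7/2 units in £822,500, so one unit is £235,000. Whole-blood lines (Ottilie, Ilse, and Gideon) take £235,000 each; half-blood lines (Gita) take £117,500 each.
Ottilie's share (£235,000) passes entirely to Gabor.

Gabor receives £235,000.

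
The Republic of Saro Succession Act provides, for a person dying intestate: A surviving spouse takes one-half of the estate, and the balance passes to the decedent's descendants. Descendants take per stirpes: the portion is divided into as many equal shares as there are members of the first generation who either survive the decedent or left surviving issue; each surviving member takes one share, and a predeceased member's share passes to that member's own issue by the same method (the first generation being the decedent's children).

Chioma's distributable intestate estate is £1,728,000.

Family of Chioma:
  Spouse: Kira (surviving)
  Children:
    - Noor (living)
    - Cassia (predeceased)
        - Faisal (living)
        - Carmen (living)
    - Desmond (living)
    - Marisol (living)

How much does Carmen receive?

Kira takes one-half of £1,728,000 = £864,000. The remaining £864,000 passes to the descendants.
The descendants' portion (£864,000) is divided into 4 shares of £216,000: Noor, Desmond, and Marisol each take £216,000; Cassia's £216,000 share passes to Cassia's issue.
Cassia's share (£216,000) is divided into 2 shares of £108,000: Faisal and Carmen each take £108,000.

Carmen receives £108,000.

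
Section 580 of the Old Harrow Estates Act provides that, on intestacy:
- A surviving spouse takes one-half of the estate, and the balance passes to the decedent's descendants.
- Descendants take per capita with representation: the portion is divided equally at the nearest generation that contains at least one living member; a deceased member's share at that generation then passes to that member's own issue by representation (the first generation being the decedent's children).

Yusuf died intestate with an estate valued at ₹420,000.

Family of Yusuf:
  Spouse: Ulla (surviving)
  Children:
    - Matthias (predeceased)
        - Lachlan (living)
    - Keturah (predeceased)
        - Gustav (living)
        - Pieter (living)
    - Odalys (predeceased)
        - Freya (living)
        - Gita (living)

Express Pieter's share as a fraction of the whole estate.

Pieter receives 1/10 of the estate.

Ulla takes one-half of ₹420,000 = ₹210,000. The remaining ₹210,000 passes to the descendants.
No child survives, so the initial division is made at the grandchildren's generation.
The descendants' portion (₹210,000) is divided into 5 shares of ₹42,000: Lachlan, Gustav, Pieter, Freya, and Gita each take ₹42,000.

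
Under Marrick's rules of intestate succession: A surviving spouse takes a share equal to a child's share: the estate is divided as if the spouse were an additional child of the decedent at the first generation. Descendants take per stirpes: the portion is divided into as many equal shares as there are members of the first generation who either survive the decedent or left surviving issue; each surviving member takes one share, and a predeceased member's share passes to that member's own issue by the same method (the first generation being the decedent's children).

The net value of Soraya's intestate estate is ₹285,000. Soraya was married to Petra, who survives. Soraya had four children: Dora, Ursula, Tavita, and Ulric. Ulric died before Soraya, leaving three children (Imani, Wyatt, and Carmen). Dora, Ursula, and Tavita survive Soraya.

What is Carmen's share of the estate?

Carmen receives ₹19,000.

The spouse counts as an additional share at the children's level, so there are 5 primary shares of ₹57,000. Petra takes one such share (₹57,000).
The children's combined portion (₹228,000) is divided into 4 shares of ₹57,000: Dora, Ursula, and Tavita each take ₹57,000; Ulric's ₹57,000 share passes to Ulric's issue.
Ulric's share (₹57,000) is divided into 3 shares of ₹19,000: Imani, Wyatt, and Carmen each take ₹19,000.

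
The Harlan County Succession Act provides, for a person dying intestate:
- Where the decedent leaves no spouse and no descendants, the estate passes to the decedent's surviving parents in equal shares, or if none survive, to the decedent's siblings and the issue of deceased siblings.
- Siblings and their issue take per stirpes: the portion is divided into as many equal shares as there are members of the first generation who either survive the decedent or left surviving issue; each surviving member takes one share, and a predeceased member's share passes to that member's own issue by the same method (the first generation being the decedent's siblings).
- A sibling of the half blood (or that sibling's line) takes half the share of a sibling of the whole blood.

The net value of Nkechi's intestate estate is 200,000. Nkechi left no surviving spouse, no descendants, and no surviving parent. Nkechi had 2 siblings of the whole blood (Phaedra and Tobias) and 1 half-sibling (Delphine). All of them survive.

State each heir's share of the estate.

The entire 200,000 passes to the siblings and their issue.
Counting each half-blood sibling's line as half a unit, there are 5/2 units in 200,000, so one unit is 80,000. Whole-blood lines (Phaedra and Tobias) take 80,000 each; half-blood lines (Delphine) take 40,000 each.

Delphine: 40,000; Phaedra: 80,000; Tobias: 80,000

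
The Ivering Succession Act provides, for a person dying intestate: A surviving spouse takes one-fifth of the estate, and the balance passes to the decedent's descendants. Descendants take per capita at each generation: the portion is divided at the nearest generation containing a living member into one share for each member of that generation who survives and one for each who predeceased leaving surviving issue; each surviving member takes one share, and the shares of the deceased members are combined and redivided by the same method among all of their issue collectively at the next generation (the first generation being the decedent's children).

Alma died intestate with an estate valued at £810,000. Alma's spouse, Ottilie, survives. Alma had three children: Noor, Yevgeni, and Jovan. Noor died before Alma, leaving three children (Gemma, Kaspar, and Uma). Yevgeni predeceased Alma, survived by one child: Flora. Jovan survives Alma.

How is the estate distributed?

Ottilie takes one-fifth of £810,000 = £162,000. The remaining £648,000 passes to the descendants.
The descendants' portion (£648,000) is divided at the children's generation into 3 shares of £216,000. Jovan takes £216,000. The 2 shares of the deceased (Noor and Yevgeni) are combined into a pool of £432,000.
That pool (£432,000) is divided at the grandchildren's generation equally among Gemma, Kaspar, Uma, and Flora: £108,000 each.

Ottilie: £162,000; Gemma: £108,000; Kaspar: £108,000; Uma: £108,000; Flora: £108,000; Jovan: £216,000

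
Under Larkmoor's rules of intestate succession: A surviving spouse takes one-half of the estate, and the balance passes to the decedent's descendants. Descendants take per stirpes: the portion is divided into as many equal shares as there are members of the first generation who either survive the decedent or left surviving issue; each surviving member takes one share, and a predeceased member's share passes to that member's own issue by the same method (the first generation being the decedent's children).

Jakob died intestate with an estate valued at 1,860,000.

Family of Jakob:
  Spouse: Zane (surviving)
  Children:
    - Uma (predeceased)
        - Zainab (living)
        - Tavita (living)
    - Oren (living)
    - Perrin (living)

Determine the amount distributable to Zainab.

Zane takes one-half of 1,860,000 = 930,000. The remaining 930,000 passes to the descendants.
The descendants' portion (930,000) is divided into 3 shares of 310,000: Oren and Perrin each take 310,000; Uma's 310,000 share passes to Uma's issue.
Uma's share (310,000) is divided into 2 shares of 155,000: Zainab and Tavita each take 155,000.

Zainab receives 155,000.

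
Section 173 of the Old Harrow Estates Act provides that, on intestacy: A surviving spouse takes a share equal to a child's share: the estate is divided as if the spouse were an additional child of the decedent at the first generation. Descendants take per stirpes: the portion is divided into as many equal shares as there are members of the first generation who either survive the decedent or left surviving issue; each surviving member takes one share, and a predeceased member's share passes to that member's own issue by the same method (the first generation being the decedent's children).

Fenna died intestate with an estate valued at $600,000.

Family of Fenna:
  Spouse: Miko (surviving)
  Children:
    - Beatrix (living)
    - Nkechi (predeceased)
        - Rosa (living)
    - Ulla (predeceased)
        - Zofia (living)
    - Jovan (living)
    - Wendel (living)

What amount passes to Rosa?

Rosa receives $100,000.

The spouse counts as an additional share at the children's level, so there are 6 primary shares of $100,000. Miko takes one such share ($100,000).
The children's combined portion ($500,000) is divided into 5 shares of $100,000: Beatrix, Jovan, and Wendel each take $100,000; Nkechi's $100,000 share passes to Nkechi's issue; Ulla's $100,000 share passes to Ulla's issue.
Nkechi's share ($100,000) passes entirely to Rosa.
Ulla's share ($100,000) passes entirely to Zofia.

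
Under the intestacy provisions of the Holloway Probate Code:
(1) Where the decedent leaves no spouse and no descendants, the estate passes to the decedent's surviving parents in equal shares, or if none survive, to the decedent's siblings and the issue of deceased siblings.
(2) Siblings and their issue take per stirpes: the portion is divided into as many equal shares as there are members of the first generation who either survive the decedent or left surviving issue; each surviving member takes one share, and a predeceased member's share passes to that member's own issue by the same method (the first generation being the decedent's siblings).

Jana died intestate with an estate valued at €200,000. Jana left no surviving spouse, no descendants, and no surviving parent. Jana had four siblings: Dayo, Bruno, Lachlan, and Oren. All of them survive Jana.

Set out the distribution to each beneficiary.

The entire €200,000 passes to the siblings and their issue.
That amount (€200,000) is divided into 4 shares of €50,000: Dayo, Bruno, Lachlan, and Oren each take €50,000.

Dayo: €50,000; Bruno: €50,000; Lachlan: €50,000; Oren: €50,000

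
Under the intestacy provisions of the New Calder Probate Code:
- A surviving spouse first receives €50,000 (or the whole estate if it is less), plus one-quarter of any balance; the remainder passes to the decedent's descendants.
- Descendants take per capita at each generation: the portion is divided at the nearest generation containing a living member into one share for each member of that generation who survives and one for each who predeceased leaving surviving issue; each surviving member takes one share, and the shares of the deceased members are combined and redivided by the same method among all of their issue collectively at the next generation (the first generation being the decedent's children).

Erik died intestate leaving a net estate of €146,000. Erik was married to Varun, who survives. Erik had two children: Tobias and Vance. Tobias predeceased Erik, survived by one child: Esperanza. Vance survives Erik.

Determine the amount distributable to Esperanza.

Varun first takes €50,000, leaving a balance of €96,000. Varun then takes one-quarter of the balance (€24,000), for a total of €74,000. The remaining €72,000 passes to the descendants.
The descendants' portion (€72,000) is divided at the children's generation into 2 shares of €36,000. Vance takes €36,000. The remaining share for the deceased Tobias (€36,000) is carried to the next generation.
That pool (€36,000) passes entirely to Esperanza, the sole taker at the grandchildren's generation.

Esperanza receives €36,000.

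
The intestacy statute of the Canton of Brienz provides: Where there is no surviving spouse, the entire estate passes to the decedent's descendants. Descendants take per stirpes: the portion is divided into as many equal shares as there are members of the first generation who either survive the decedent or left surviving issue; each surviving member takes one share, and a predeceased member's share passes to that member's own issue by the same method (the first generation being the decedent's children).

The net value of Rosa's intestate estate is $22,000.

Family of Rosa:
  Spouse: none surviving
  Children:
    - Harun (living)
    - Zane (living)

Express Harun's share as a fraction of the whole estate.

The entire $22,000 passes to the descendants.
That amount ($22,000) is divided into 2 shares of $11,000: Harun and Zane each take $11,000.

Harun receives 1/2 of the estate.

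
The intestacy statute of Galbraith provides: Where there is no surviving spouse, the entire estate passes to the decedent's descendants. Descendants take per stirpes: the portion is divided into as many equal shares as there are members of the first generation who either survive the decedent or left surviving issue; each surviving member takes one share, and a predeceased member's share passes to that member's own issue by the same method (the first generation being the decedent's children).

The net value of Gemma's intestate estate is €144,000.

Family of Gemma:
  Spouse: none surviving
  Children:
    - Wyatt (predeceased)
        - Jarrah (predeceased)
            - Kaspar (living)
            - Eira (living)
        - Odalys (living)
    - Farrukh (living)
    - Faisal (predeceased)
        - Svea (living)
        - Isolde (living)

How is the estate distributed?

The entire €144,000 passes to the descendants.
That amount (€144,000) is divided into 3 shares of €48,000: Farrukh takes €48,000; Wyatt's €48,000 share passes to Wyatt's issue; Faisal's €48,000 share passes to Faisal's issue.
Wyatt's share (€48,000) is divided into 2 shares of €24,000: Odalys takes €24,000; Jarrah's €24,000 share passes to Jarrah's issue.
Jarrah's share (€24,000) is divided into 2 shares of €12,000: Kaspar and Eira each take €12,000.
Faisal's share (€48,000) is divided into 2 shares of €24,000: Svea and Isolde each take €24,000.

Kaspar: €12,000; Eira: €12,000; Odalys: €24,000; Farrukh: €48,000; Svea: €24,000; Isolde: €24,000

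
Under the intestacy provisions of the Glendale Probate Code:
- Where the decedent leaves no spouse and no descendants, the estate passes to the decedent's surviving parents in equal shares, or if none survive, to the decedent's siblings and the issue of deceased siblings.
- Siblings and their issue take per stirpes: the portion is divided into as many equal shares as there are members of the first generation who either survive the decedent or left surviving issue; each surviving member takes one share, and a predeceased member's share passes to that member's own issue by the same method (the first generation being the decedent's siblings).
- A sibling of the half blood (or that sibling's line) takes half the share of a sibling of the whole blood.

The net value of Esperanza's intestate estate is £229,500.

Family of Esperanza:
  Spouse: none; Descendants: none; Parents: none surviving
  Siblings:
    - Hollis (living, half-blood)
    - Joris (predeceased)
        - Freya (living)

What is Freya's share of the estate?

Freya receives £153,000.

The entire £229,500 passes to the siblings and their issue.
Counting each half-blood sibling's line as half a unit, there are 3/2 units in £229,500, so one unit is £153,000. Whole-blood lines (Joris) take £153,000 each; half-blood lines (Hollis) take £76,500 each.
Joris's share (£153,000) passes entirely to Freya.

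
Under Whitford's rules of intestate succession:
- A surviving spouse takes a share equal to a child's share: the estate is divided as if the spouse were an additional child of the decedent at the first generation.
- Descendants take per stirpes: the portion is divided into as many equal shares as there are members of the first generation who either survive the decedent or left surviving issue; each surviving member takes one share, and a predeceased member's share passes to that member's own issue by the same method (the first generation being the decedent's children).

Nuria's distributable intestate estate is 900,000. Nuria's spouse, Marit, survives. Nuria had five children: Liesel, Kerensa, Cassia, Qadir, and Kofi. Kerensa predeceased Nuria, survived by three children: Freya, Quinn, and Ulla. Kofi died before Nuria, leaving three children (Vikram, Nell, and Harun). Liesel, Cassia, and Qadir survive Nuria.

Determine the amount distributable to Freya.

Freya receives 50,000.

The spouse counts as an additional share at the children's level, so there are 6 primary shares of 150,000. Marit takes one such share (150,000).
The children's combined portion (750,000) is divided into 5 shares of 150,000: Liesel, Cassia, and Qadir each take 150,000; Kerensa's 150,000 share passes to Kerensa's issue; Kofi's 150,000 share passes to Kofi's issue.
Kerensa's share (150,000) is divided into 3 shares of 50,000: Freya, Quinn, and Ulla each take 50,000.
Kofi's share (150,000) is divided into 3 shares of 50,000: Vikram, Nell, and Harun each take 50,000.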